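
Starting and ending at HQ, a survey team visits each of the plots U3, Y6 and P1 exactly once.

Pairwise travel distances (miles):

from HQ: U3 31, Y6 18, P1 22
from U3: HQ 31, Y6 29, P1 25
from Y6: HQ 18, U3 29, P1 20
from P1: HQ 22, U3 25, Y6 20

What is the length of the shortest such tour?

94 miles — the shortest possible round trip.

There are 3 distinct closed tours to check (reversals are equivalent).
HQ→U3→Y6→P1→HQ: 31+29+20+22 = 102
HQ→U3→P1→Y6→HQ: 31+25+20+18 = 94
HQ→Y6→U3→P1→HQ: 18+29+25+22 = 94
The minimum is 94.
One optimal route: HQ → U3 → P1 → Y6 → HQ (or its reverse).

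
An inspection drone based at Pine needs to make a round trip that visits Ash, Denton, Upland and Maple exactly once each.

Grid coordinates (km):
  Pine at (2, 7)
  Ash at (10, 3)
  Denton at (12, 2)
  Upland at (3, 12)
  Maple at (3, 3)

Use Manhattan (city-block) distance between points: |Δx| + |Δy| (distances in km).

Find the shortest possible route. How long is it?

40 km — the shortest possible round trip.

With 4 stops there are 4!/2 = 12 distinct round trips (a route and its reverse cost the same).
Pine → Ash → Denton → Upland → Maple → Pine: 12+3+19+9+5 = 48
Pine → Ash → Denton → Maple → Upland → Pine: 12+3+10+9+6 = 40
Pine → Ash → Upland → Denton → Maple → Pine: 12+16+19+10+5 = 62
Pine → Ash → Upland → Maple → Denton → Pine: 12+16+9+10+15 = 62
Pine → Ash → Maple → Denton → Upland → Pine: 12+7+10+19+6 = 54
Pine → Ash → Maple → Upland → Denton → Pine: 12+7+9+19+15 = 62
Pine → Denton → Ash → Upland → Maple → Pine: 15+3+16+9+5 = 48
Pine → Denton → Ash → Maple → Upland → Pine: 15+3+7+9+6 = 40
Pine → Denton → Upland → Ash → Maple → Pine: 15+19+16+7+5 = 62
Pine → Denton → Maple → Ash → Upland → Pine: 15+10+7+16+6 = 54
Pine → Upland → Ash → Denton → Maple → Pine: 6+16+3+10+5 = 40
Pine → Upland → Denton → Ash → Maple → Pine: 6+19+3+7+5 = 40
The minimum is 40.
One optimal route: Pine → Ash → Denton → Maple → Upland → Pine (or its reverse).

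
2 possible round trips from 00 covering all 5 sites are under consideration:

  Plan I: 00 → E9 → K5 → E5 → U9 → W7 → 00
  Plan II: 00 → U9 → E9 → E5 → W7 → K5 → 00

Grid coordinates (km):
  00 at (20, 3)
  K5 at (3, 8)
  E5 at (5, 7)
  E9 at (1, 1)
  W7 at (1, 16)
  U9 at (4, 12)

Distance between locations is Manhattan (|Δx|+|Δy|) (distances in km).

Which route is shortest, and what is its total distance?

78 km — Plan I is the shortest.

Plan I: 21 + 9 + 3 + 6 + 7 + 32 = 78
Plan II: 25 + 14 + 10 + 13 + 10 + 22 = 94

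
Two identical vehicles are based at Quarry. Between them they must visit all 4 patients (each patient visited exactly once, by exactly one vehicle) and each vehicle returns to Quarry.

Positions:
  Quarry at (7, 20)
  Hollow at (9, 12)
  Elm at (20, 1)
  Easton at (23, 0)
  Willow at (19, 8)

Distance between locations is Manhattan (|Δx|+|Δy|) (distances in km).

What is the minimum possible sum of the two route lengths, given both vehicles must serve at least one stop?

92 km — the smallest possible combined total.

Try each way of splitting the stops between the two vehicles (each non-empty) and, for each split, find the best tour for each vehicle:
  {Hollow} + {Elm, Easton, Willow}: 20 + 72 = 92
  {Elm} + {Hollow, Easton, Willow}: 64 + 72 = 136
  {Hollow, Elm} + {Easton, Willow}: 64 + 72 = 136
  {Easton} + {Hollow, Elm, Willow}: 72 + 64 = 136
  {Hollow, Easton} + {Elm, Willow}: 72 + 64 = 136
  {Elm, Easton} + {Hollow, Willow}: 72 + 48 = 120
  … (7 splits in total)
Best: vehicle 1 Quarry → Hollow → Quarry = 20; vehicle 2 Quarry → Elm → Easton → Willow → Quarry = 72; combined 92.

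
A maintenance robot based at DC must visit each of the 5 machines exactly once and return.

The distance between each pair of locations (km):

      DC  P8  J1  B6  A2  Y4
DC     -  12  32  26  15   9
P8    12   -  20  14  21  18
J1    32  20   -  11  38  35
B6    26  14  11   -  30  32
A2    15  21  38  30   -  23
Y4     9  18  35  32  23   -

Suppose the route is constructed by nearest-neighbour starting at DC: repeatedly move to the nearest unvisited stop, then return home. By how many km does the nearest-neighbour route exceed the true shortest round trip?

2 km longer than the optimal tour.

DC: Y4=9, P8=12, A2=15, B6=26, J1=32 ⇒ Y4
Y4: P8=18, A2=23, B6=32, J1=35 ⇒ P8
P8: B6=14, J1=20, A2=21 ⇒ B6
B6: J1=11, A2=30 ⇒ J1
J1: A2=38 ⇒ A2
NN route DC → Y4 → P8 → B6 → J1 → A2 → DC costs 105.
Optimal: DC → A2 → B6 → J1 → P8 → Y4 → DC costs 103 (by enumerating all 60 distinct tours).
Excess = 105 − 103 = 2.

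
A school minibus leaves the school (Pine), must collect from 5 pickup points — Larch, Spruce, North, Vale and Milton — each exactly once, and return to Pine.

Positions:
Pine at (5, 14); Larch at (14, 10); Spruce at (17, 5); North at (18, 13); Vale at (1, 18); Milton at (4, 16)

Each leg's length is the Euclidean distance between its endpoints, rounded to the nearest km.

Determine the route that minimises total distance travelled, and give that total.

Minimum total distance: 48 km.

Pine→Larch→Spruce→North→Vale→Milton→Pine: 10+6+8+18+4+2 = 48
Pine→Larch→Spruce→North→Milton→Vale→Pine: 10+6+8+14+4+6 = 48
Pine→Larch→Spruce→Vale→North→Milton→Pine: 10+6+21+18+14+2 = 71
Pine→Larch→Spruce→Vale→Milton→North→Pine: 10+6+21+4+14+13 = 68
Pine→Larch→Spruce→Milton→North→Vale→Pine: 10+6+17+14+18+6 = 71
Pine→Larch→Spruce→Milton→Vale→North→Pine: 10+6+17+4+18+13 = 68
Pine→Larch→North→Spruce→Vale→Milton→Pine: 10+5+8+21+4+2 = 50
Pine→Larch→North→Spruce→Milton→Vale→Pine: 10+5+8+17+4+6 = 50
Pine→Larch→North→Vale→Spruce→Milton→Pine: 10+5+18+21+17+2 = 73
Pine→Larch→North→Vale→Milton→Spruce→Pine: 10+5+18+4+17+15 = 69
Pine→Larch→North→Milton→Spruce→Vale→Pine: 10+5+14+17+21+6 = 73
Pine→Larch→North→Milton→Vale→Spruce→Pine: 10+5+14+4+21+15 = 69
Pine→Larch→Vale→Spruce→North→Milton→Pine: 10+15+21+8+14+2 = 70
Pine→Larch→Vale→Spruce→Milton→North→Pine: 10+15+21+17+14+13 = 90
… (46 more)
The minimum is 48.
One optimal route: Pine → Larch → Spruce → North → Vale → Milton → Pine (or its reverse).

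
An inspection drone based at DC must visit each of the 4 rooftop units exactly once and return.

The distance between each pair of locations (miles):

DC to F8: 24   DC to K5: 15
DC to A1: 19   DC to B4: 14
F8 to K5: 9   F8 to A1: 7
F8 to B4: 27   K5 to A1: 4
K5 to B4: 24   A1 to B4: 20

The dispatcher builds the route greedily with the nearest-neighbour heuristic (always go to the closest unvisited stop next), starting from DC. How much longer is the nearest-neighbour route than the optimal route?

6 miles longer than the optimal tour.

From DC: B4=14, K5=15, A1=19, F8=24 → choose B4 (14).
From B4: A1=20, K5=24, F8=27 → choose A1 (20).
From A1: K5=4, F8=7 → choose K5 (4).
From K5: F8=9 → choose F8 (9).
NN route DC → B4 → A1 → K5 → F8 → DC costs 71.
Optimal: DC → K5 → F8 → A1 → B4 → DC costs 65 (by enumerating all 12 distinct tours).
Excess = 71 − 65 = 6.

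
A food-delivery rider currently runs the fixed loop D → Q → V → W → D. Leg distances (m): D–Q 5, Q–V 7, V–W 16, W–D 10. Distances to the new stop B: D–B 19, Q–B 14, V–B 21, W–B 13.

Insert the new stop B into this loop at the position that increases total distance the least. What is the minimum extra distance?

Insertion cost between consecutive stops i–j is d(i,B) + d(B,j) − d(i,j):
  between D and Q: 19 + 14 − 5 = 28
  between Q and V: 14 + 21 − 7 = 28
  between V and W: 21 + 13 − 16 = 18
  between W and D: 13 + 19 − 10 = 22
Cheapest insertion is between V and W, adding 18.
New total = 38 + 18 = 56.

Minimum extra distance: 18 m, inserting B between V and W.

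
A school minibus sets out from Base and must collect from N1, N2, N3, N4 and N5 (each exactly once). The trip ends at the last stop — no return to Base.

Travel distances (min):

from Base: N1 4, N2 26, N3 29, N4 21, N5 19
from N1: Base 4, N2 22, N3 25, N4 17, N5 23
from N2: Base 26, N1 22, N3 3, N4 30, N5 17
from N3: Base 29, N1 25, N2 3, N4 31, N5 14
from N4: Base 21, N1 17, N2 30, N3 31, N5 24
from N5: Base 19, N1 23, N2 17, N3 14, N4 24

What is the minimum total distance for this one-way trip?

Minimum one-way distance = 62 min.

There are 5! = 120 possible orderings.
Base - N1 - N2 - N3 - N4 - N5: 4+22+3+31+24 = 84
Base - N1 - N2 - N3 - N5 - N4: 4+22+3+14+24 = 67
Base - N1 - N2 - N4 - N3 - N5: 4+22+30+31+14 = 101
Base - N1 - N2 - N4 - N5 - N3: 4+22+30+24+14 = 94
Base - N1 - N2 - N5 - N3 - N4: 4+22+17+14+31 = 88
Base - N1 - N2 - N5 - N4 - N3: 4+22+17+24+31 = 98
Base - N1 - N3 - N2 - N4 - N5: 4+25+3+30+24 = 86
Base - N1 - N3 - N2 - N5 - N4: 4+25+3+17+24 = 73
Base - N1 - N3 - N4 - N2 - N5: 4+25+31+30+17 = 107
Base - N1 - N3 - N4 - N5 - N2: 4+25+31+24+17 = 101
Base - N1 - N3 - N5 - N2 - N4: 4+25+14+17+30 = 90
Base - N1 - N3 - N5 - N4 - N2: 4+25+14+24+30 = 97
Base - N1 - N4 - N2 - N3 - N5: 4+17+30+3+14 = 68
Base - N1 - N4 - N2 - N5 - N3: 4+17+30+17+14 = 82
… (106 more)
Base - N1 - N4 - N5 - N3 - N2: 4+17+24+14+3 = 62  ← best
The minimum is 62.
One shortest path: Base → N1 → N4 → N5 → N3 → N2.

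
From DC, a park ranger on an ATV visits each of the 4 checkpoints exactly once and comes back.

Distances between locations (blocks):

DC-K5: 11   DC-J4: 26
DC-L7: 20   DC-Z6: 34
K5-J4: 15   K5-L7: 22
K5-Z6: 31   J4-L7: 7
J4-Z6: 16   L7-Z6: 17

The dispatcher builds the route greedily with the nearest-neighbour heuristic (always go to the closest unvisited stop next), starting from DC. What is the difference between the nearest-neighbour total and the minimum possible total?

DC: K5=11, L7=20, J4=26, Z6=34 ⇒ K5
K5: J4=15, L7=22, Z6=31 ⇒ J4
J4: L7=7, Z6=16 ⇒ L7
L7: Z6=17 ⇒ Z6
NN route DC → K5 → J4 → L7 → Z6 → DC costs 84.
Optimal: DC → K5 → J4 → Z6 → L7 → DC costs 79 (by enumerating all 12 distinct tours).
Excess = 84 − 79 = 5.

Excess over optimum: 5 blocks.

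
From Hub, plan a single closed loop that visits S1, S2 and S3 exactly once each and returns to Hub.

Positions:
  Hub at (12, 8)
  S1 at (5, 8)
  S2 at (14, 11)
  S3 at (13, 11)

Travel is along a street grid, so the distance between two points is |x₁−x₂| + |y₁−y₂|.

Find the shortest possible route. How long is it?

With 3 stops there are 3!/2 = 3 distinct round trips (a route and its reverse cost the same).
Hub - S1 - S2 - S3 - Hub: 7+12+1+4 = 24
Hub - S1 - S3 - S2 - Hub: 7+11+1+5 = 24
Hub - S2 - S1 - S3 - Hub: 5+12+11+4 = 32
The minimum is 24.
One optimal route: Hub → S1 → S2 → S3 → Hub (or its reverse).

24 — the shortest possible round trip.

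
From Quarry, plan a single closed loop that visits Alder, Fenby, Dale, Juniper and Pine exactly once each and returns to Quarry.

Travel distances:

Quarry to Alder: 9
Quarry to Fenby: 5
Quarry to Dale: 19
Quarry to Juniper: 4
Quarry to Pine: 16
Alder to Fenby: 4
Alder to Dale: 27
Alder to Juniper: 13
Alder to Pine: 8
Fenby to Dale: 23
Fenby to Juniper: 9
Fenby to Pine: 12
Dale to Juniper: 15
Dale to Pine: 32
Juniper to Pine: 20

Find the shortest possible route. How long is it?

Minimum total distance: 68.

There are 60 distinct closed tours to check (reversals are equivalent).
Quarry-Alder-Fenby-Dale-Juniper-Pine-Quarry: 9+4+23+15+20+16 = 87
Quarry-Alder-Fenby-Dale-Pine-Juniper-Quarry: 9+4+23+32+20+4 = 92
Quarry-Alder-Fenby-Juniper-Dale-Pine-Quarry: 9+4+9+15+32+16 = 85
Quarry-Alder-Fenby-Juniper-Pine-Dale-Quarry: 9+4+9+20+32+19 = 93
Quarry-Alder-Fenby-Pine-Dale-Juniper-Quarry: 9+4+12+32+15+4 = 76
Quarry-Alder-Fenby-Pine-Juniper-Dale-Quarry: 9+4+12+20+15+19 = 79
Quarry-Alder-Dale-Fenby-Juniper-Pine-Quarry: 9+27+23+9+20+16 = 104
Quarry-Alder-Dale-Fenby-Pine-Juniper-Quarry: 9+27+23+12+20+4 = 95
Quarry-Alder-Dale-Juniper-Fenby-Pine-Quarry: 9+27+15+9+12+16 = 88
Quarry-Alder-Dale-Juniper-Pine-Fenby-Quarry: 9+27+15+20+12+5 = 88
Quarry-Alder-Dale-Pine-Fenby-Juniper-Quarry: 9+27+32+12+9+4 = 93
Quarry-Alder-Dale-Pine-Juniper-Fenby-Quarry: 9+27+32+20+9+5 = 102
Quarry-Alder-Juniper-Fenby-Dale-Pine-Quarry: 9+13+9+23+32+16 = 102
Quarry-Alder-Juniper-Fenby-Pine-Dale-Quarry: 9+13+9+12+32+19 = 94
… (46 more)
Quarry-Fenby-Alder-Pine-Dale-Juniper-Quarry: 5+4+8+32+15+4 = 68  ← best
The minimum is 68.
One optimal route: Quarry → Fenby → Alder → Pine → Dale → Juniper → Quarry (or its reverse).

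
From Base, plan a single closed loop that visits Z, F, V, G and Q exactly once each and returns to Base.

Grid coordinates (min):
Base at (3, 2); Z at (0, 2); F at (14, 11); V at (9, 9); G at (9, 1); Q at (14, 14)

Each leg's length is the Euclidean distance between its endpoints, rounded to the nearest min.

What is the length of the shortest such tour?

There are 60 distinct closed tours to check (reversals are equivalent).
Base-Z-F-V-G-Q-Base: 3+17+5+8+14+16 = 63
Base-Z-F-V-Q-G-Base: 3+17+5+7+14+6 = 52
Base-Z-F-G-V-Q-Base: 3+17+11+8+7+16 = 62
Base-Z-F-G-Q-V-Base: 3+17+11+14+7+9 = 61
Base-Z-F-Q-V-G-Base: 3+17+3+7+8+6 = 44
Base-Z-F-Q-G-V-Base: 3+17+3+14+8+9 = 54
Base-Z-V-F-G-Q-Base: 3+11+5+11+14+16 = 60
Base-Z-V-F-Q-G-Base: 3+11+5+3+14+6 = 42
Base-Z-V-G-F-Q-Base: 3+11+8+11+3+16 = 52
Base-Z-V-G-Q-F-Base: 3+11+8+14+3+14 = 53
Base-Z-V-Q-F-G-Base: 3+11+7+3+11+6 = 41
Base-Z-V-Q-G-F-Base: 3+11+7+14+11+14 = 60
Base-Z-G-F-V-Q-Base: 3+9+11+5+7+16 = 51
Base-Z-G-F-Q-V-Base: 3+9+11+3+7+9 = 42
… (46 more)
The minimum is 41.
One optimal route: Base → Z → V → Q → F → G → Base (or its reverse).

Minimum total distance: 41 min.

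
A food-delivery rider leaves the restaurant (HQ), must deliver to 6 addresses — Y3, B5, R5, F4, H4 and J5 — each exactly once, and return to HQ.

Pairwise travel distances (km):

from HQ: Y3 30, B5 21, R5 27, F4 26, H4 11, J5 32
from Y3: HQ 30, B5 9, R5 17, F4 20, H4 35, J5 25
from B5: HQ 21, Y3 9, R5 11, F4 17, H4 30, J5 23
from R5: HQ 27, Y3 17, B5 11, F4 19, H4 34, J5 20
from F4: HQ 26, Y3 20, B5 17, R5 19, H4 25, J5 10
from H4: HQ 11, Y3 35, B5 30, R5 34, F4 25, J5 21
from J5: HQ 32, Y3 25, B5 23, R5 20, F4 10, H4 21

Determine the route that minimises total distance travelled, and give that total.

There are 360 distinct closed tours to check (reversals are equivalent).
HQ-Y3-B5-R5-F4-H4-J5-HQ: 30+9+11+19+25+21+32 = 147
HQ-Y3-B5-R5-F4-J5-H4-HQ: 30+9+11+19+10+21+11 = 111
HQ-Y3-B5-R5-H4-F4-J5-HQ: 30+9+11+34+25+10+32 = 151
HQ-Y3-B5-R5-H4-J5-F4-HQ: 30+9+11+34+21+10+26 = 141
HQ-Y3-B5-R5-J5-F4-H4-HQ: 30+9+11+20+10+25+11 = 116
HQ-Y3-B5-R5-J5-H4-F4-HQ: 30+9+11+20+21+25+26 = 142
HQ-Y3-B5-F4-R5-H4-J5-HQ: 30+9+17+19+34+21+32 = 162
HQ-Y3-B5-F4-R5-J5-H4-HQ: 30+9+17+19+20+21+11 = 127
… (352 more)
HQ-B5-Y3-R5-F4-J5-H4-HQ: 21+9+17+19+10+21+11 = 108  ← best
The minimum is 108.
One optimal route: HQ → B5 → Y3 → R5 → F4 → J5 → H4 → HQ (or its reverse).

108 km — the shortest possible round trip.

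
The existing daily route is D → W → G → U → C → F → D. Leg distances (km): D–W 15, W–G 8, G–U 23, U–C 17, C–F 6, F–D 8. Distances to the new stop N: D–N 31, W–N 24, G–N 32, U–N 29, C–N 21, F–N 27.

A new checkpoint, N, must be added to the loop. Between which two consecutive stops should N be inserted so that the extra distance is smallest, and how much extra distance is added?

Minimum extra distance: 33 km, inserting N between U and C.

Insertion cost between consecutive stops i–j is d(i,N) + d(N,j) − d(i,j):
  between D and W: 31 + 24 − 15 = 40
  between W and G: 24 + 32 − 8 = 48
  between G and U: 32 + 29 − 23 = 38
  between U and C: 29 + 21 − 17 = 33
  between C and F: 21 + 27 − 6 = 42
  between F and D: 27 + 31 − 8 = 50
Cheapest insertion is between U and C, adding 33.
New total = 77 + 33 = 110.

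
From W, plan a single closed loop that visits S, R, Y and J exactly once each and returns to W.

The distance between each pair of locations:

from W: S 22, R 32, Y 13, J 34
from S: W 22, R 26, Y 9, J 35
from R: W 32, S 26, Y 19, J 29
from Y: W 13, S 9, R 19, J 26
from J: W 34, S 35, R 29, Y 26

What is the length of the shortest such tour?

W→S→R→Y→J→W: 22+26+19+26+34 = 127
W→S→R→J→Y→W: 22+26+29+26+13 = 116
W→S→Y→R→J→W: 22+9+19+29+34 = 113
W→S→Y→J→R→W: 22+9+26+29+32 = 118
W→S→J→R→Y→W: 22+35+29+19+13 = 118
W→S→J→Y→R→W: 22+35+26+19+32 = 134
W→R→S→Y→J→W: 32+26+9+26+34 = 127
W→R→S→J→Y→W: 32+26+35+26+13 = 132
W→R→Y→S→J→W: 32+19+9+35+34 = 129
W→R→J→S→Y→W: 32+29+35+9+13 = 118
W→Y→S→R→J→W: 13+9+26+29+34 = 111
W→Y→R→S→J→W: 13+19+26+35+34 = 127
The minimum is 111.
One optimal route: W → Y → S → R → J → W (or its reverse).

Minimum total distance: 111.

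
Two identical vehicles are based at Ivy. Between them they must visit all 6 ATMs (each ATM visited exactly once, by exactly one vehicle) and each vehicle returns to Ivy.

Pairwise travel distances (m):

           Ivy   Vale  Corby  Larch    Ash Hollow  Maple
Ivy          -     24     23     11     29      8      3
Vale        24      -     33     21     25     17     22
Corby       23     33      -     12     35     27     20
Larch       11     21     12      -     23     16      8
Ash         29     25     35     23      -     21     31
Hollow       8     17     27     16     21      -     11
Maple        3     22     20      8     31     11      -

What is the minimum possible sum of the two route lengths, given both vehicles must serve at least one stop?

Check every non-empty split of the stops between the two vehicles; for each half take its own optimal tour:
  {Vale} + {Corby, Larch, Ash, Hollow, Maple}: 48 + 87 = 135
  {Corby} + {Vale, Larch, Ash, Hollow, Maple}: 46 + 84 = 130
  {Vale, Corby} + {Larch, Ash, Hollow, Maple}: 80 + 63 = 143
  {Larch} + {Vale, Corby, Ash, Hollow, Maple}: 22 + 108 = 130
  {Vale, Larch} + {Corby, Ash, Hollow, Maple}: 56 + 87 = 143
  {Corby, Larch} + {Vale, Ash, Hollow, Maple}: 46 + 79 = 125
  … (31 splits in total)
  {Vale, Corby, Larch, Ash, Hollow} + {Maple}: 108 + 6 = 114  ← best
Best: vehicle 1 Ivy → Corby → Larch → Ash → Vale → Hollow → Ivy = 108; vehicle 2 Ivy → Maple → Ivy = 6; combined 114.

114 m — the smallest possible combined total.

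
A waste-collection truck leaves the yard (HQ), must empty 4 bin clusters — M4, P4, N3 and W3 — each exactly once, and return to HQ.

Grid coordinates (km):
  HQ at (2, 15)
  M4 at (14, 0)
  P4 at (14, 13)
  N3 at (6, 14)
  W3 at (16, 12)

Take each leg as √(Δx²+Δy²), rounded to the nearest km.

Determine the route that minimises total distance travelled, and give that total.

There are 12 distinct closed tours to check (reversals are equivalent).
HQ-M4-P4-N3-W3-HQ: 19+13+8+10+14 = 64
HQ-M4-P4-W3-N3-HQ: 19+13+2+10+4 = 48
HQ-M4-N3-P4-W3-HQ: 19+16+8+2+14 = 59
HQ-M4-N3-W3-P4-HQ: 19+16+10+2+12 = 59
HQ-M4-W3-P4-N3-HQ: 19+12+2+8+4 = 45
HQ-M4-W3-N3-P4-HQ: 19+12+10+8+12 = 61
HQ-P4-M4-N3-W3-HQ: 12+13+16+10+14 = 65
HQ-P4-M4-W3-N3-HQ: 12+13+12+10+4 = 51
HQ-P4-N3-M4-W3-HQ: 12+8+16+12+14 = 62
HQ-P4-W3-M4-N3-HQ: 12+2+12+16+4 = 46
HQ-N3-M4-P4-W3-HQ: 4+16+13+2+14 = 49
HQ-N3-P4-M4-W3-HQ: 4+8+13+12+14 = 51
The minimum is 45.
One optimal route: HQ → M4 → W3 → P4 → N3 → HQ (or its reverse).

Minimum total distance: 45 km.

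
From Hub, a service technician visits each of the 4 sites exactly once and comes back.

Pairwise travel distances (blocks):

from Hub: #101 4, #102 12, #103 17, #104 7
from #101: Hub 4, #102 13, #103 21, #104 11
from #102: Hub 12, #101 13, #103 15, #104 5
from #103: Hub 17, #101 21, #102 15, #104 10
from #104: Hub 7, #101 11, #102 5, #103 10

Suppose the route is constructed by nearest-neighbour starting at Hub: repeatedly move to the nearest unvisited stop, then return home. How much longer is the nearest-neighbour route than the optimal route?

3 blocks longer than the optimal tour.

From Hub: #101=4, #104=7, #102=12, #103=17 → choose #101 (4).
From #101: #104=11, #102=13, #103=21 → choose #104 (11).
From #104: #102=5, #103=10 → choose #102 (5).
From #102: #103=15 → choose #103 (15).
NN route Hub → #101 → #104 → #102 → #103 → Hub costs 52.
Optimal: Hub → #101 → #102 → #103 → #104 → Hub costs 49 (by enumerating all 12 distinct tours).
Excess = 52 − 49 = 3.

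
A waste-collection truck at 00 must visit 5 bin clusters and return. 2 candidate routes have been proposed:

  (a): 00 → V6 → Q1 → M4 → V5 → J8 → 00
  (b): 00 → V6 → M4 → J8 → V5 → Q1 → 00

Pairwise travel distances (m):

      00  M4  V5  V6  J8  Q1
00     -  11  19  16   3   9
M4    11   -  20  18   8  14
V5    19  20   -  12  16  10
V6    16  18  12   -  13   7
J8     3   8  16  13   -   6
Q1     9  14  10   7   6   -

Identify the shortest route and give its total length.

Shortest is (a), total 76 m.

(a): 16 + 7 + 14 + 20 + 16 + 3 = 76
(b): 16 + 18 + 8 + 16 + 10 + 9 = 77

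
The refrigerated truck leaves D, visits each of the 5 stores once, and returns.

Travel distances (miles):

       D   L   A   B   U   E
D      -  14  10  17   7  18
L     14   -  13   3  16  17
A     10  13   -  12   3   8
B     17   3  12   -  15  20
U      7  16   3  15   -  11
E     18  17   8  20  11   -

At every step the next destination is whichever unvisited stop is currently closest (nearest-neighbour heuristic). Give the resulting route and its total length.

55 miles along D → U → A → E → L → B → D.

D → [U:7 / A:10 / L:14 / B:17 / E:18] → U (7)
U → [A:3 / E:11 / B:15 / L:16] → A (3)
A → [E:8 / B:12 / L:13] → E (8)
E → [L:17 / B:20] → L (17)
L → [B:3] → B (3)
Return B→D: 17.
Total = 7 + 3 + 8 + 17 + 3 + 17 = 55.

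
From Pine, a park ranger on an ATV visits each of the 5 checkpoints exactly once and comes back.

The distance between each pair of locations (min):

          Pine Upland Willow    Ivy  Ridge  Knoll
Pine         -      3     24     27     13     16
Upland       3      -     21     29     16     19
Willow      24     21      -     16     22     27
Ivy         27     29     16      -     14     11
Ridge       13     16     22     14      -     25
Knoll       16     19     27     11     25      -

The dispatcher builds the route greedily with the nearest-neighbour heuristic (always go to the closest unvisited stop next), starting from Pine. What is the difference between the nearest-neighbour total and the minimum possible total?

Pine: Upland=3, Ridge=13, Knoll=16, Willow=24, Ivy=27 ⇒ Upland
Upland: Ridge=16, Knoll=19, Willow=21, Ivy=29 ⇒ Ridge
Ridge: Ivy=14, Willow=22, Knoll=25 ⇒ Ivy
Ivy: Knoll=11, Willow=16 ⇒ Knoll
Knoll: Willow=27 ⇒ Willow
NN route Pine → Upland → Ridge → Ivy → Knoll → Willow → Pine costs 95.
Optimal: Pine → Upland → Ridge → Willow → Ivy → Knoll → Pine costs 84 (by enumerating all 60 distinct tours).
Excess = 95 − 84 = 11.

11 min longer than the optimal tour.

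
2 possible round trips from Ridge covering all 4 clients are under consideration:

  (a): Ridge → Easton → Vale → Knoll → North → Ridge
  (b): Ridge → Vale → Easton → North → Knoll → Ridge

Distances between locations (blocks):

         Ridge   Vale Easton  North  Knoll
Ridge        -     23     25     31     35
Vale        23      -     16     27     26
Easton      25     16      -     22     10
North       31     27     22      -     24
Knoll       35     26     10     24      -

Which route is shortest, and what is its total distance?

(a): 25 + 16 + 26 + 24 + 31 = 122
(b): 23 + 16 + 22 + 24 + 35 = 120

Shortest is (b), total 120 blocks.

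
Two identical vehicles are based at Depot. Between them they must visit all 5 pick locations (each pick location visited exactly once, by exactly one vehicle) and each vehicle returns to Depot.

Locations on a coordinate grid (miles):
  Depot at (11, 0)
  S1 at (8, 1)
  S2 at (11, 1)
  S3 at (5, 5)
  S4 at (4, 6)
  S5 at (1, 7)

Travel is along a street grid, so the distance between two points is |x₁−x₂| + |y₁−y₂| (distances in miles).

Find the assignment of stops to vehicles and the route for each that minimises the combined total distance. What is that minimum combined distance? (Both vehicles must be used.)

Minimum combined distance: 36 miles.

There are 2^4 − 1 = 15 ways to divide the 5 stops into two non-empty groups. For each, the best each vehicle can do is its own shortest tour through its group:
  {S1} + {S2, S3, S4, S5}: 8 + 34 = 42
  {S2} + {S1, S3, S4, S5}: 2 + 34 = 36
  {S1, S2} + {S3, S4, S5}: 8 + 34 = 42
  {S3} + {S1, S2, S4, S5}: 22 + 34 = 56
  {S1, S3} + {S2, S4, S5}: 22 + 34 = 56
  {S2, S3} + {S1, S4, S5}: 22 + 34 = 56
  … (15 splits in total)
Best: vehicle 1 Depot → S2 → Depot = 2; vehicle 2 Depot → S1 → S3 → S4 → S5 → Depot = 34; combined 36.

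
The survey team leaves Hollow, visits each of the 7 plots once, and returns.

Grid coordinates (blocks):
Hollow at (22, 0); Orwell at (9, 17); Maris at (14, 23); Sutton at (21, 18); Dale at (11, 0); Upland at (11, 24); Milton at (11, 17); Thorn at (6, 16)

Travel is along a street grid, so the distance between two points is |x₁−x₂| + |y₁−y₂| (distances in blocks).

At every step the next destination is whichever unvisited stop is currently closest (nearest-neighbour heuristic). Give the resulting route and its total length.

Hollow → [Dale:11 / Sutton:19 / Milton:28 / Orwell:30 / Maris:31 / Thorn:32 / Upland:35] → Dale (11)
Dale → [Milton:17 / Orwell:19 / Thorn:21 / Upland:24 / Maris:26 / Sutton:28] → Milton (17)
Milton → [Orwell:2 / Thorn:6 / Upland:7 / Maris:9 / Sutton:11] → Orwell (2)
Orwell → [Thorn:4 / Upland:9 / Maris:11 / Sutton:13] → Thorn (4)
Thorn → [Upland:13 / Maris:15 / Sutton:17] → Upland (13)
Upland → [Maris:4 / Sutton:16] → Maris (4)
Maris → [Sutton:12] → Sutton (12)
Return Sutton→Hollow: 19.
Total = 11 + 17 + 2 + 4 + 13 + 4 + 12 + 19 = 82.

Nearest-neighbour total = 82 blocks; route Hollow → Dale → Milton → Orwell → Thorn → Upland → Maris → Sutton → Hollow.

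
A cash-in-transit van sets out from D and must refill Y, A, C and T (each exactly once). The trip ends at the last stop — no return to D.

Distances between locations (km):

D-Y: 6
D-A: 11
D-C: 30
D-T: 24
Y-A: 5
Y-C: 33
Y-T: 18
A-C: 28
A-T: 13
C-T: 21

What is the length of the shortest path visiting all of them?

There are 4! = 24 possible orderings.
D→Y→A→C→T: 6+5+28+21 = 60
D→Y→A→T→C: 6+5+13+21 = 45
D→Y→C→A→T: 6+33+28+13 = 80
D→Y→C→T→A: 6+33+21+13 = 73
D→Y→T→A→C: 6+18+13+28 = 65
D→Y→T→C→A: 6+18+21+28 = 73
D→A→Y→C→T: 11+5+33+21 = 70
D→A→Y→T→C: 11+5+18+21 = 55
D→A→C→Y→T: 11+28+33+18 = 90
D→A→C→T→Y: 11+28+21+18 = 78
D→A→T→Y→C: 11+13+18+33 = 75
D→A→T→C→Y: 11+13+21+33 = 78
D→C→Y→A→T: 30+33+5+13 = 81
D→C→Y→T→A: 30+33+18+13 = 94
… (10 more)
The minimum is 45.
One shortest path: D → Y → A → T → C.

45 km — the minimum one-way total.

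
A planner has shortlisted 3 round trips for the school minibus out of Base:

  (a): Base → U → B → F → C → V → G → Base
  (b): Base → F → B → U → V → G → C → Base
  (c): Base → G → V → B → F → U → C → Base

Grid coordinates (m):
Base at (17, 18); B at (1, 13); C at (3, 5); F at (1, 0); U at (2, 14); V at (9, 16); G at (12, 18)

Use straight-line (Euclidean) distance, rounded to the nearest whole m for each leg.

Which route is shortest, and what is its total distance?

(a): 16 + 1 + 13 + 5 + 13 + 4 + 5 = 57
(b): 24 + 13 + 1 + 7 + 4 + 16 + 19 = 84
(c): 5 + 4 + 9 + 13 + 14 + 9 + 19 = 73

Shortest is (a), total 57 m.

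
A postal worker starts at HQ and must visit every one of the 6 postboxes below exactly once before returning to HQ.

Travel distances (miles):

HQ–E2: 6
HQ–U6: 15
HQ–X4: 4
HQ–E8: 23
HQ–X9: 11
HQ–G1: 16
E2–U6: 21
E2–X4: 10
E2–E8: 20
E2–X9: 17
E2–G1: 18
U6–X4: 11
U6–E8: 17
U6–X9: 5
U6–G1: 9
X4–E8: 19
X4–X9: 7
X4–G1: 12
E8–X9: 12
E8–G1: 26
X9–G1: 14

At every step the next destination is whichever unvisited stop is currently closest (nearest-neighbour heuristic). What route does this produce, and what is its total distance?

Total distance 86 miles via the nearest-neighbour route HQ → X4 → X9 → U6 → G1 → E2 → E8 → HQ.

From HQ: distances to unvisited — X4=4, E2=6, X9=11, U6=15, G1=16, E8=23. Nearest is X4 (4).
From X4: distances to unvisited — X9=7, E2=10, U6=11, G1=12, E8=19. Nearest is X9 (7).
From X9: distances to unvisited — U6=5, E8=12, G1=14, E2=17. Nearest is U6 (5).
From U6: distances to unvisited — G1=9, E8=17, E2=21. Nearest is G1 (9).
From G1: distances to unvisited — E2=18, E8=26. Nearest is E2 (18).
From E2: distances to unvisited — E8=20. Nearest is E8 (20).
Return E8→HQ: 23.
Total = 4 + 7 + 5 + 9 + 18 + 20 + 23 = 86.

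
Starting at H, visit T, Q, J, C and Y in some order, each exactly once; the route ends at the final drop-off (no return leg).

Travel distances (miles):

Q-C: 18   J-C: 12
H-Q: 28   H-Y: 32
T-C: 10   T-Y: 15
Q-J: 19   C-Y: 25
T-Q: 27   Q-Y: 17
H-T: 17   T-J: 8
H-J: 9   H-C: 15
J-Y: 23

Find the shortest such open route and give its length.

There are 5! = 120 possible orderings.
H→T→Q→J→C→Y: 17+27+19+12+25 = 100
H→T→Q→J→Y→C: 17+27+19+23+25 = 111
H→T→Q→C→J→Y: 17+27+18+12+23 = 97
H→T→Q→C→Y→J: 17+27+18+25+23 = 110
H→T→Q→Y→J→C: 17+27+17+23+12 = 96
H→T→Q→Y→C→J: 17+27+17+25+12 = 98
H→T→J→Q→C→Y: 17+8+19+18+25 = 87
H→T→J→Q→Y→C: 17+8+19+17+25 = 86
H→T→J→C→Q→Y: 17+8+12+18+17 = 72
H→T→J→C→Y→Q: 17+8+12+25+17 = 79
H→T→J→Y→Q→C: 17+8+23+17+18 = 83
H→T→J→Y→C→Q: 17+8+23+25+18 = 91
H→T→C→Q→J→Y: 17+10+18+19+23 = 87
H→T→C→Q→Y→J: 17+10+18+17+23 = 85
… (106 more)
H→J→T→C→Q→Y: 9+8+10+18+17 = 62  ← best
The minimum is 62.
One shortest path: H → J → T → C → Q → Y.

62 miles — the minimum one-way total.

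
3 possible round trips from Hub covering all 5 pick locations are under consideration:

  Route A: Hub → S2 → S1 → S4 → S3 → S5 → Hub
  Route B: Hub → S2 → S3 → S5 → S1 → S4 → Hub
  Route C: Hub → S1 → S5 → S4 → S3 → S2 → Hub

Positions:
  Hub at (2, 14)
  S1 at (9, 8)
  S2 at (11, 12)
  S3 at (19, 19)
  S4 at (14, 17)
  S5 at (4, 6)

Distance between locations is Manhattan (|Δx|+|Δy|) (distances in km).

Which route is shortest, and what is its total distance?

74 km — Route C is the shortest.

Route A: 11 + 6 + 14 + 7 + 28 + 10 = 76
Route B: 11 + 15 + 28 + 7 + 14 + 15 = 90
Route C: 13 + 7 + 21 + 7 + 15 + 11 = 74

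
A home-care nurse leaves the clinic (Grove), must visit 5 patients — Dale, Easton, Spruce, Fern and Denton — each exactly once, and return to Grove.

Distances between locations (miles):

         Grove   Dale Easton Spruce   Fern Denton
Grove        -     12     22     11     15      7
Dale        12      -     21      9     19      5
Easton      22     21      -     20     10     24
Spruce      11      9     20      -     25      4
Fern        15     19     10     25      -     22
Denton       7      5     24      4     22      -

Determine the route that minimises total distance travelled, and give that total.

Grove → Dale → Easton → Spruce → Fern → Denton → Grove: 12+21+20+25+22+7 = 107
Grove → Dale → Easton → Spruce → Denton → Fern → Grove: 12+21+20+4+22+15 = 94
Grove → Dale → Easton → Fern → Spruce → Denton → Grove: 12+21+10+25+4+7 = 79
Grove → Dale → Easton → Fern → Denton → Spruce → Grove: 12+21+10+22+4+11 = 80
Grove → Dale → Easton → Denton → Spruce → Fern → Grove: 12+21+24+4+25+15 = 101
Grove → Dale → Easton → Denton → Fern → Spruce → Grove: 12+21+24+22+25+11 = 115
Grove → Dale → Spruce → Easton → Fern → Denton → Grove: 12+9+20+10+22+7 = 80
Grove → Dale → Spruce → Easton → Denton → Fern → Grove: 12+9+20+24+22+15 = 102
Grove → Dale → Spruce → Fern → Easton → Denton → Grove: 12+9+25+10+24+7 = 87
Grove → Dale → Spruce → Fern → Denton → Easton → Grove: 12+9+25+22+24+22 = 114
Grove → Dale → Spruce → Denton → Easton → Fern → Grove: 12+9+4+24+10+15 = 74
Grove → Dale → Spruce → Denton → Fern → Easton → Grove: 12+9+4+22+10+22 = 79
Grove → Dale → Fern → Easton → Spruce → Denton → Grove: 12+19+10+20+4+7 = 72
Grove → Dale → Fern → Easton → Denton → Spruce → Grove: 12+19+10+24+4+11 = 80
… (46 more)
Grove → Dale → Denton → Spruce → Easton → Fern → Grove: 12+5+4+20+10+15 = 66  ← best
The minimum is 66.
One optimal route: Grove → Dale → Denton → Spruce → Easton → Fern → Grove (or its reverse).

Shortest round trip = 66 miles.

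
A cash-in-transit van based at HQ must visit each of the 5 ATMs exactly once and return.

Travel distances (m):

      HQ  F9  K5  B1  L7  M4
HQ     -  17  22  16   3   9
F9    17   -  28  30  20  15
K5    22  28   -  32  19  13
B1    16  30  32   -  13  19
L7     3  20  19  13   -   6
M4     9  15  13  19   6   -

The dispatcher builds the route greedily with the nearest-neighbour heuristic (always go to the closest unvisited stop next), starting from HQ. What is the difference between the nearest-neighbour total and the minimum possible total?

From HQ: L7=3, M4=9, B1=16, F9=17, K5=22 → choose L7 (3).
From L7: M4=6, B1=13, K5=19, F9=20 → choose M4 (6).
From M4: K5=13, F9=15, B1=19 → choose K5 (13).
From K5: F9=28, B1=32 → choose F9 (28).
From F9: B1=30 → choose B1 (30).
NN route HQ → L7 → M4 → K5 → F9 → B1 → HQ costs 96.
Optimal: HQ → F9 → K5 → M4 → B1 → L7 → HQ costs 93 (by enumerating all 60 distinct tours).
Excess = 96 − 93 = 3.

Excess over optimum: 3 m.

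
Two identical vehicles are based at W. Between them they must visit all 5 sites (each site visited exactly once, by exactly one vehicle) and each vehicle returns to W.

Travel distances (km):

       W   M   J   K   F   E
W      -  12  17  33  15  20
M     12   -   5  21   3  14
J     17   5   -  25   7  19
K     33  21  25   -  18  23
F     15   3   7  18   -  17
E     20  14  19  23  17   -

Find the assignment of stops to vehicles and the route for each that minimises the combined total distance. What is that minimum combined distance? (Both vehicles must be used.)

There are 2^4 − 1 = 15 ways to divide the 5 stops into two non-empty groups. For each, the best each vehicle can do is its own shortest tour through its group:
  {M} + {J, K, F, E}: 24 + 85 = 109
  {J} + {M, K, F, E}: 34 + 76 = 110
  {M, J} + {K, F, E}: 34 + 76 = 110
  {K} + {M, J, F, E}: 66 + 61 = 127
  {M, K} + {J, F, E}: 66 + 61 = 127
  {J, K} + {M, F, E}: 75 + 52 = 127
  … (15 splits in total)
Best: vehicle 1 W → M → W = 24; vehicle 2 W → J → F → K → E → W = 85; combined 109.

Minimum combined distance: 109 km.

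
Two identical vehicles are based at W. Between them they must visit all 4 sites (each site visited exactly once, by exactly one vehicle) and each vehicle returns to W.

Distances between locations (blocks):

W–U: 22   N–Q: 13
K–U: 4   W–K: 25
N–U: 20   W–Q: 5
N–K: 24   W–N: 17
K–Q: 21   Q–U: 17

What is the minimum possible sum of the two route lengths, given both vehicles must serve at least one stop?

76 blocks — the smallest possible combined total.

Check every non-empty split of the stops between the two vehicles; for each half take its own optimal tour:
  {N} + {K, Q, U}: 34 + 51 = 85
  {K} + {N, Q, U}: 50 + 59 = 109
  {N, K} + {Q, U}: 66 + 44 = 110
  {Q} + {N, K, U}: 10 + 66 = 76
  {N, Q} + {K, U}: 35 + 51 = 86
  {K, Q} + {N, U}: 51 + 59 = 110
  … (7 splits in total)
Best: vehicle 1 W → Q → W = 10; vehicle 2 W → N → U → K → W = 66; combined 76.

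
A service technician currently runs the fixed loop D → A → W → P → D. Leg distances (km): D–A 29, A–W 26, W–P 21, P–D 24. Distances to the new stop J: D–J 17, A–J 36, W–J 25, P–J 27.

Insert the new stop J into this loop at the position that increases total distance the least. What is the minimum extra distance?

Minimum extra distance: 20 km, inserting J between P and D.

Insertion cost between consecutive stops i–j is d(i,J) + d(J,j) − d(i,j):
  between D and A: 17 + 36 − 29 = 24
  between A and W: 36 + 25 − 26 = 35
  between W and P: 25 + 27 − 21 = 31
  between P and D: 27 + 17 − 24 = 20
Cheapest insertion is between P and D, adding 20.
New total = 100 + 20 = 120.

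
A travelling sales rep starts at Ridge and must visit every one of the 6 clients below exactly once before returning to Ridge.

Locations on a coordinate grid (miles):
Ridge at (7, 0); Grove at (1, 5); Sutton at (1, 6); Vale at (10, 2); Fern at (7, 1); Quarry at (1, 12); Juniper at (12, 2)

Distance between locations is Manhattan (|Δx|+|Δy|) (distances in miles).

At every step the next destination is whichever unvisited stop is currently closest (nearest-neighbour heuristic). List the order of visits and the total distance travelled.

At Ridge the remaining stops are Fern 1, Vale 5, Juniper 7, Grove 11, Sutton 12, Quarry 18; go to Fern.
At Fern the remaining stops are Vale 4, Juniper 6, Grove 10, Sutton 11, Quarry 17; go to Vale.
At Vale the remaining stops are Juniper 2, Grove 12, Sutton 13, Quarry 19; go to Juniper.
At Juniper the remaining stops are Grove 14, Sutton 15, Quarry 21; go to Grove.
At Grove the remaining stops are Sutton 1, Quarry 7; go to Sutton.
At Sutton the remaining stops are Quarry 6; go to Quarry.
Return Quarry→Ridge: 18.
Total = 1 + 4 + 2 + 14 + 1 + 6 + 18 = 46.

Nearest-neighbour total = 46 miles; route Ridge → Fern → Vale → Juniper → Grove → Sutton → Quarry → Ridge.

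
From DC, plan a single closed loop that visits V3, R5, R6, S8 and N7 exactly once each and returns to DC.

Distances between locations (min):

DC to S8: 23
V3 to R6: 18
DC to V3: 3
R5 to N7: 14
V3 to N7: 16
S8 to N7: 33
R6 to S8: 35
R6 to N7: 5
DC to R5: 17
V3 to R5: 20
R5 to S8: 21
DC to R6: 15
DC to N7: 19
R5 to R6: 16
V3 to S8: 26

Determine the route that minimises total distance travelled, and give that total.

There are 60 distinct closed tours to check (reversals are equivalent).
DC → V3 → R5 → R6 → S8 → N7 → DC: 3+20+16+35+33+19 = 126
DC → V3 → R5 → R6 → N7 → S8 → DC: 3+20+16+5+33+23 = 100
DC → V3 → R5 → S8 → R6 → N7 → DC: 3+20+21+35+5+19 = 103
DC → V3 → R5 → S8 → N7 → R6 → DC: 3+20+21+33+5+15 = 97
DC → V3 → R5 → N7 → R6 → S8 → DC: 3+20+14+5+35+23 = 100
DC → V3 → R5 → N7 → S8 → R6 → DC: 3+20+14+33+35+15 = 120
DC → V3 → R6 → R5 → S8 → N7 → DC: 3+18+16+21+33+19 = 110
DC → V3 → R6 → R5 → N7 → S8 → DC: 3+18+16+14+33+23 = 107
DC → V3 → R6 → S8 → R5 → N7 → DC: 3+18+35+21+14+19 = 110
DC → V3 → R6 → S8 → N7 → R5 → DC: 3+18+35+33+14+17 = 120
DC → V3 → R6 → N7 → R5 → S8 → DC: 3+18+5+14+21+23 = 84
DC → V3 → R6 → N7 → S8 → R5 → DC: 3+18+5+33+21+17 = 97
DC → V3 → S8 → R5 → R6 → N7 → DC: 3+26+21+16+5+19 = 90
DC → V3 → S8 → R5 → N7 → R6 → DC: 3+26+21+14+5+15 = 84
… (46 more)
The minimum is 84.
One optimal route: DC → V3 → R6 → N7 → R5 → S8 → DC (or its reverse).

Minimum total distance: 84 min.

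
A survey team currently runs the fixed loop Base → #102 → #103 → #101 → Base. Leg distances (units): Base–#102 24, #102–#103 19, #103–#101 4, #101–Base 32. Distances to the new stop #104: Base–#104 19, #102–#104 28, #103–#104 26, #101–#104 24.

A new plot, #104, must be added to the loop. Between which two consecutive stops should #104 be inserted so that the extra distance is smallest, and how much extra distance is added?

+11 — insert #104 between #101 and Base.

Insertion cost between consecutive stops i–j is d(i,#104) + d(#104,j) − d(i,j):
  between Base and #102: 19 + 28 − 24 = 23
  between #102 and #103: 28 + 26 − 19 = 35
  between #103 and #101: 26 + 24 − 4 = 46
  between #101 and Base: 24 + 19 − 32 = 11
Cheapest insertion is between #101 and Base, adding 11.
New total = 79 + 11 = 90.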